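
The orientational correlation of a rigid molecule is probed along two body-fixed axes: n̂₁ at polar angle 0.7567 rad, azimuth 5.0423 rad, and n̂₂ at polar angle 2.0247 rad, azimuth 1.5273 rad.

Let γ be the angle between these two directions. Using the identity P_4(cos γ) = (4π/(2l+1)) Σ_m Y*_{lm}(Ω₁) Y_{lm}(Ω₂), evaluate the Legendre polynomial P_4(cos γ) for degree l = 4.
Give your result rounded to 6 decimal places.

0.168530

Addition theorem: P_4(cos γ) = (4π/9) Σ_m Y*_{lm}(Ω₁) Y_{lm}(Ω₂), m = −4…4:
  m=-4: (0.024431, 0.095220) × (0.284367, 0.049981) = (0.002188, 0.028299)  (running Σ = (0.002188, 0.028299))
  m=-3: (-0.246151, 0.161645) × (0.051842, -0.395034) = (0.051094, 0.105618)  (running Σ = (0.053282, 0.133917))
  m=-2: (-0.336443, -0.261019) × (-0.093094, -0.008119) = (0.029202, 0.027031)  (running Σ = (0.082484, 0.160948))
  m=-1: (0.053612, -0.156567) × (0.013410, -0.308100) = (-0.047519, -0.018617)  (running Σ = (0.034965, 0.142330))
  m=0: (-0.325586, -0.000000) × (-0.155939, 0.000000) = (0.050771, 0.000000)  (running Σ = (0.085736, 0.142330))
  m=1: (-0.053612, -0.156567) × (-0.013410, -0.308100) = (-0.047519, 0.018617)  (running Σ = (0.038217, 0.160948))
  m=2: (-0.336443, 0.261019) × (-0.093094, 0.008119) = (0.029202, -0.027031)  (running Σ = (0.067419, 0.133917))
  m=3: (0.246151, 0.161645) × (-0.051842, -0.395034) = (0.051094, -0.105618)  (running Σ = (0.118513, 0.028299))
  m=4: (0.024431, -0.095220) × (0.284367, -0.049981) = (0.002188, -0.028299)  (running Σ = (0.120701, 0.000000))
Σ over m = (0.120701, 0.000000); ×(4π/9) → (0.168530, 0.000000). Real part: 0.168530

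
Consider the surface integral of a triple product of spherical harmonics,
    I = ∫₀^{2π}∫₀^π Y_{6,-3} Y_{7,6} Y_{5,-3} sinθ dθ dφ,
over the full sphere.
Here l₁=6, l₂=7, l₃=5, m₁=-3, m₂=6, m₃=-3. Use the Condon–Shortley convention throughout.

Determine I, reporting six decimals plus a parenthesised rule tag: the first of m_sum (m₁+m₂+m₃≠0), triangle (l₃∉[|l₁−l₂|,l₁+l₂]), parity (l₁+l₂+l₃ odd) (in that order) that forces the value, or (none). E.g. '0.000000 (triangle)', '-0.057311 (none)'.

m-sum 0 ✓  L=18 even ✓  1≤5≤13 ✓
Π(2lᵢ+1) = 13×15×11 = 2145
triangle coeff Δ(6,7,5) = 1/174594420
Σ_t [2,6]: t=2:+1/4147200 t=3:−1/207360 t=4:+1/82944 t=5:−1/207360 t=6:+1/4147200 = 1/345600
(3j)²=420/46189 [(6 7 5; 0 0 0)], sign=-1
Σ_t [7,8]: t=7:−1/14515200 t=8:+1/29030400 = -1/29030400
(3j)²=12/1615 [(6 7 5; -3 6 -3)], sign=-1
⇒ 4πI² = 15120/104329
I = (+1)√(15120/104329/(4π)) = 0.10739114
No selection rule forces the value: the integral is nonzero (none).

0.107391 (none)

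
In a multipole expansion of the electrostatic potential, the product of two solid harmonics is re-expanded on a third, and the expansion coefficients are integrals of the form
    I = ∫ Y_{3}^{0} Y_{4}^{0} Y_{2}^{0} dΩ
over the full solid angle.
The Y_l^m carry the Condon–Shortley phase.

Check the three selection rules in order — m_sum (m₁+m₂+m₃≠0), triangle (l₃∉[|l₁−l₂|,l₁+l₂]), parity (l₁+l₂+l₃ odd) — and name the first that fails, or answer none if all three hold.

parity

Σmᵢ = 0  ✓
l₃∈[|l₁−l₂|,l₁+l₂]=[1,7], have l₃=2  ✓
Σlᵢ = 9 ⇒ odd  ✗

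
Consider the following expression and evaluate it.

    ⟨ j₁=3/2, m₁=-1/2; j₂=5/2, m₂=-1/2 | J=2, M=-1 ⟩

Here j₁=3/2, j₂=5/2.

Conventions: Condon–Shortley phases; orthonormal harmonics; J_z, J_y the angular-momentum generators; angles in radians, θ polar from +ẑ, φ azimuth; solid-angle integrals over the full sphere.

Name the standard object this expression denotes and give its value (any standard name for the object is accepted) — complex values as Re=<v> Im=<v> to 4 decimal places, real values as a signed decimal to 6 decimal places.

Clebsch–Gordan coefficient, −√(25/84) ≈ -0.545545

This is a Clebsch–Gordan (vector-coupling) coefficient.
√[5·2!1!3!/7! · 1!2!2!3!1!3!] = √(12/7)
  +(−1)^1/∏(1,1,1,1,0,2)! = -1/2  (running -1/2)
  +(−1)^2/∏(2,0,0,0,1,3)! = 1/12  (running -5/12)
⟨..|..⟩ = √(12/7)·(-5/12) = -0.545545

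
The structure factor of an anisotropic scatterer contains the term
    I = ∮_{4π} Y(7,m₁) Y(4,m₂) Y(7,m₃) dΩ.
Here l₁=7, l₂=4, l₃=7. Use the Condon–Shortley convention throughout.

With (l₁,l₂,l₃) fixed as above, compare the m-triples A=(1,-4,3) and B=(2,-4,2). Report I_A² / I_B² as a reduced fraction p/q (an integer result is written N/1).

Shared (l₁,l₂,l₃)=(7,4,7): N and (l;000)² cancel in I_A²/I_B².
A: Δ = 4!·10!·4!/19! = 1/58198140; Racah Σ t=0..0: t=0:+1/9953280 = 1/9953280; ⇒ 3j(7 4 7; 1 -4 3)² = 2450/138567, sgn +1
B: Δ = 4!·10!·4!/19! = 1/58198140; Racah Σ t=0..0: t=0:+1/8294400 = 1/8294400; ⇒ 3j(7 4 7; 2 -4 2)² = 882/46189, sgn -1
I_A²/I_B² = (2450/138567)/(882/46189) = 25/27

25/27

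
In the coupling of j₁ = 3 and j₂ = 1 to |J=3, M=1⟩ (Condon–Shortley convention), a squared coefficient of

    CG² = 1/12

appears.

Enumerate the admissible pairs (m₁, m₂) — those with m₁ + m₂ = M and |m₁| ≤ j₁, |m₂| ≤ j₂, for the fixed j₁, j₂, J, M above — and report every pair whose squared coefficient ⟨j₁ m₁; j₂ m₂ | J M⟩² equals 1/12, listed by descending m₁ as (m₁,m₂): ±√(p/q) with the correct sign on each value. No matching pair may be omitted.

(1,0): +√(1/12)

Admissible pairs with m₁+m₂ = M = 1: (0,1), (1,0), (2,-1)
  (m₁,m₂)=(2,-1): CG² = 5/12, CG = +√(5/12)
  (m₁,m₂)=(1,0): CG² = 1/12, CG = +√(1/12)   ← matches the target
  (m₁,m₂)=(0,1): CG² = 1/2, CG = −√(1/2)
Pairs with CG² = 1/12: (1,0): +√(1/12)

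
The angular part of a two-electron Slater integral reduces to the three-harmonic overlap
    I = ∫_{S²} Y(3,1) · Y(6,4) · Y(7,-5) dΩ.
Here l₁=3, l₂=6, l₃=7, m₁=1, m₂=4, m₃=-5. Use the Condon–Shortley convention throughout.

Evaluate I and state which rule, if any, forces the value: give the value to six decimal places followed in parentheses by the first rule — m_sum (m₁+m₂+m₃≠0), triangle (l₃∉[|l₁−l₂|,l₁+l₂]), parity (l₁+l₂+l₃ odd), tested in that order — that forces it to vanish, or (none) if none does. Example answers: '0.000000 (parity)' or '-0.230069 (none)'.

Checks pass: Σm=0; 16 even; l₃=7∈[3,9].
(2·3+1)(2·6+1)(2·7+1) = 1365
Δ: 2! 4! 10! / 17! → 1/2042040
sum: t=0:+1/207360 t=1:−1/57600 t=2:+1/207360 = -1/129600
3j²(3 6 7; 0 0 0) = Δ·Π!·Σ² = 168/12155  (sign +1)
sum: t=0:+1/29030400 t=1:−1/2177280 t=2:+1/3870720 = -29/174182400
3j²(3 6 7; 1 4 -5) = Δ·Π!·Σ² = 841/185640  (sign -1)
combine: 4πI² = 1365·168/12155·841/185640 = 17661/206635
take √, sign -1: I = -0.08247091
No selection rule forces the value: the integral is nonzero (none).

-0.082471 (none)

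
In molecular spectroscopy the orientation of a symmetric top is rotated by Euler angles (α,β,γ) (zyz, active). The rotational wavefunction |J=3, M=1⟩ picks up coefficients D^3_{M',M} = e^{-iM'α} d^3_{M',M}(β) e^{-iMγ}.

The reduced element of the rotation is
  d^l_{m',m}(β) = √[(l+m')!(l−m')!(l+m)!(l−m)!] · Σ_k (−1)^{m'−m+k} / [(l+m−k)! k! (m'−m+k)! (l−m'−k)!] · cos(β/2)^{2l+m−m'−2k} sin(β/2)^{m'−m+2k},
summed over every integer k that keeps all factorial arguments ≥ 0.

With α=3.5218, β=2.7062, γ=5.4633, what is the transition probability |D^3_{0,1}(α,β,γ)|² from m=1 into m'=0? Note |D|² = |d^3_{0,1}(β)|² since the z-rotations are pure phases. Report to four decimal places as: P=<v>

P=0.3227

D^3_{0,1}(3.5218,2.7062,5.4633) = e^{-i·0·3.5218}·d^3_{0,1}(2.7062)·e^{-i·1·5.4633}. Compute d first:
c=cos(2.706200/2)=0.215981, s=sin(2.706200/2)=0.976398; N=√[6·6·24·2]=41.569219
k∈{1,2,3} keeps every argument non-negative
  k=1: (−1)^0·41.5692/(12)·0.2160^5·0.9764^1 = +0.001590
  k=2: (−1)^1·41.5692/(4)·0.2160^3·0.9764^3 = -0.097463
  k=3: (−1)^2·41.5692/(12)·0.2160^1·0.9764^5 = +0.663956
d^3_{0,1}(2.7062) = +0.001590 -0.097463 +0.663956 = +0.568083
|D^3_{0,1}|² = |d^3_{0,1}(β)|² = (+0.568083)² = 0.322719 (the z-rotation phases have unit modulus)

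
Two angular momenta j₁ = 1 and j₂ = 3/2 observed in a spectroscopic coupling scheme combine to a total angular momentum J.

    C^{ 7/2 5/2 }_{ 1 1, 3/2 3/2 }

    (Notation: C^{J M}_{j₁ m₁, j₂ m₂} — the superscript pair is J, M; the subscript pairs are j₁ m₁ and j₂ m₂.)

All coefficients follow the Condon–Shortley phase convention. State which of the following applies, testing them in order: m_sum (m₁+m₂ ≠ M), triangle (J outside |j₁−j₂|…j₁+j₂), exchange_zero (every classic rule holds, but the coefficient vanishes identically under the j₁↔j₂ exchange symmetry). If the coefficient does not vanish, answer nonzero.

triangle

m-sum: m₁+m₂ = 1+3/2 = 5/2, M = 5/2  ✓
triangle: need |j₁−j₂| ≤ J ≤ j₁+j₂, i.e. J ∈ [1/2, 5/2]; J = 7/2 is outside ✗ ⇒ coefficient is 0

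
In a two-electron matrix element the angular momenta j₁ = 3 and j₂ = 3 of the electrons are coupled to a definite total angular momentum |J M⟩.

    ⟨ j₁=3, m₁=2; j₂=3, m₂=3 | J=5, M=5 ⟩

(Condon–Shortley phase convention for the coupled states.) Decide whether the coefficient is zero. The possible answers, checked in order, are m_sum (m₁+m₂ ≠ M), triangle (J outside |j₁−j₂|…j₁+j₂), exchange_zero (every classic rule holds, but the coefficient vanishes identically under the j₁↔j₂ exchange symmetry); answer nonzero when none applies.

nonzero

m-sum: m₁+m₂ = 2+3 = 5, M = 5  ✓
triangle: |j₁−j₂| = 0 ≤ J = 5 ≤ j₁+j₂ = 6  ✓
exchange: j₁≠j₂ or m₁≠m₂ — the exchange symmetry imposes no constraint here
value check: CG = −√(1/2) = -0.707107 ≠ 0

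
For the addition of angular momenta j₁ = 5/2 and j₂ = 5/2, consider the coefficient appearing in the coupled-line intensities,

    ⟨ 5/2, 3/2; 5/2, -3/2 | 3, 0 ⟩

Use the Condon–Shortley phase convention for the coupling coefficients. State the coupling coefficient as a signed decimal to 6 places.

√[7·2!3!3!/9! · 4!1!1!4!3!3!] = √(144/5)
  +(−1)^0/∏(0,2,1,1,2,2)! = 1/8  (running 1/8)
  +(−1)^1/∏(1,1,0,0,3,3)! = -1/36  (running 7/72)
⟨..|..⟩ = √(144/5)·(7/72) = +0.521749

+√(49/180) = +0.521749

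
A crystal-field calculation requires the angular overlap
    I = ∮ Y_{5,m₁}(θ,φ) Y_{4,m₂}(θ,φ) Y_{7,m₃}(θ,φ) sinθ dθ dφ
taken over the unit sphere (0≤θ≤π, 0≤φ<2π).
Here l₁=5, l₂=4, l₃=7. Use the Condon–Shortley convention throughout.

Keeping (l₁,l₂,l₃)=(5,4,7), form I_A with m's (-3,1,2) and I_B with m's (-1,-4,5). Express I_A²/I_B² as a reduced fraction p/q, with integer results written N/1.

26569/51744

l's match ⇒ only the (l;m) 3-j factors differ between A and B.
A: triangle coeff Δ(5,4,7) = 1/6126120; Σ_t [0,2]: t=0:+1/9676800 t=1:−1/241920 t=2:+1/103680 = 163/29030400; (3j)²=26569/2042040 [(5 4 7; -3 1 2)], sign=-1
B: triangle coeff Δ(5,4,7) = 1/6126120; Σ_t [0,0]: t=0:+1/2073600 = 1/2073600; (3j)²=28/1105 [(5 4 7; -1 -4 5)], sign=+1
I_A²/I_B² = (26569/2042040)/(28/1105) = 26569/51744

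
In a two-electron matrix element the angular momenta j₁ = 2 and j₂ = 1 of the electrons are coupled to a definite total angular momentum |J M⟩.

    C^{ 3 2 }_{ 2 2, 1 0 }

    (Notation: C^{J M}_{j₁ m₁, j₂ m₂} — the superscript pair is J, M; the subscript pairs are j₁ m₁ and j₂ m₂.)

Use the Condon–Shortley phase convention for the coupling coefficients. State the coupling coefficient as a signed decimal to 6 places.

triangle: 0!*4!*2!/7! = 48/5040
(j±m)!: 4!*0!*1!*1!*5!*1! = 2880
prefactor² = (2J+1)*Δ*N² = 192
  k=0: +1/(0!*0!*0!*1!*4!*1!) = 1/24
Σ = 1/24  ⇒  CG² = 192*(1/24)² = 1/3
CG = +√(1/3) = +0.577350

+√(1/3) ≈ +0.577350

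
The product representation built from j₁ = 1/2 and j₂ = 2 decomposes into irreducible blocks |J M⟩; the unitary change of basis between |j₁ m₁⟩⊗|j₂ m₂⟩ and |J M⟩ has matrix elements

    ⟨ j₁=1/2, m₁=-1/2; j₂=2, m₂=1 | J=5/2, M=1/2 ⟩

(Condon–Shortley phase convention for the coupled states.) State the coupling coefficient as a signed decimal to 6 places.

+0.632456  (= +√(2/5))

√[6·0!1!4!/6! · 0!1!3!1!3!2!] = √(72/5)
  +(−1)^0/∏(0,0,1,3,0,1)! = 1/6  (running 1/6)
⟨..|..⟩ = √(72/5)·(1/6) = +0.632456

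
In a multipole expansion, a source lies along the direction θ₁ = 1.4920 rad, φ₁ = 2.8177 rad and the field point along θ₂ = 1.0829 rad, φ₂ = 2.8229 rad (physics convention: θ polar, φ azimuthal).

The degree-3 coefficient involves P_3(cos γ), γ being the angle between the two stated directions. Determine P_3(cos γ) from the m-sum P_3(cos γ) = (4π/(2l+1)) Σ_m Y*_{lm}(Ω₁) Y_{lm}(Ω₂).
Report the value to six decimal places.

0.554486

Expand P_3 via completeness: Σ_{m} conj(Y_{3,m}) at Ω₁ times Y_{3,m} at Ω₂ —
  term(m=-3) = (0.118848, -0.001854)   from Y*(Ω₁)=(-0.233095, 0.341360), Y(Ω₂)=(-0.165843, -0.234916)
  term(m=-2) = (0.029883, -0.000311)   from Y*(Ω₁)=(0.063751, -0.048242), Y(Ω₂)=(0.300407, 0.222448)
  term(m=-1) = (-0.008798, 0.000046)   from Y*(Ω₁)=(0.295963, -0.099359), Y(Ω₂)=(-0.026763, -0.008830)
  term(m=+0) = (0.029007, 0.000000)   from Y*(Ω₁)=(-0.087213, -0.000000), Y(Ω₂)=(-0.332597, 0.000000)
  term(m=+1) = (-0.008798, -0.000046)   from Y*(Ω₁)=(-0.295963, -0.099359), Y(Ω₂)=(0.026763, -0.008830)
  term(m=+2) = (0.029883, 0.000311)   from Y*(Ω₁)=(0.063751, 0.048242), Y(Ω₂)=(0.300407, -0.222448)
  term(m=+3) = (0.118848, 0.001854)   from Y*(Ω₁)=(0.233095, 0.341360), Y(Ω₂)=(0.165843, -0.234916)
Total Σ_m = (0.308872, 0.000000). Multiply by 1.795196: (0.554486, 0.000000). P_3(cos γ) = 0.554486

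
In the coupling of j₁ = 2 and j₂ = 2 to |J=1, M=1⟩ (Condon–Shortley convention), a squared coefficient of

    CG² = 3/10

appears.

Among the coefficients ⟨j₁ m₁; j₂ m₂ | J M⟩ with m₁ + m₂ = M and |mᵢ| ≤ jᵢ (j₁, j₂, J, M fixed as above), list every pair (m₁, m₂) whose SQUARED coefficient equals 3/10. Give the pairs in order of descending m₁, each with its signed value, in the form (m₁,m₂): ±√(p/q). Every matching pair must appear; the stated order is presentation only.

Admissible pairs with m₁+m₂ = M = 1: (-1,2), (0,1), (1,0), (2,-1)
  (m₁,m₂)=(2,-1): CG² = 1/5, CG = +√(1/5)
  (m₁,m₂)=(1,0): CG² = 3/10, CG = −√(3/10)   ← matches the target
  (m₁,m₂)=(0,1): CG² = 3/10, CG = +√(3/10)   ← matches the target
  (m₁,m₂)=(-1,2): CG² = 1/5, CG = −√(1/5)
Pairs with CG² = 3/10: (1,0): −√(3/10); (0,1): +√(3/10)

(1,0): −√(3/10); (0,1): +√(3/10)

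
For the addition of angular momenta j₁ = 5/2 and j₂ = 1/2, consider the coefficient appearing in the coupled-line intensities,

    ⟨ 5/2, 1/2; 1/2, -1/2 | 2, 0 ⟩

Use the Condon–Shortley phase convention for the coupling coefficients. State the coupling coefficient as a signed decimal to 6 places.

triangle: 1!*4!*0!/6! = 24/720
(j±m)!: 3!*2!*0!*1!*2!*2! = 48
prefactor² = (2J+1)*Δ*N² = 8
  k=0: +1/(0!*1!*2!*0!*2!*0!) = 1/4
Σ = 1/4  ⇒  CG² = 8*(1/4)² = 1/2
CG = +√(1/2) = +0.707107

+0.707107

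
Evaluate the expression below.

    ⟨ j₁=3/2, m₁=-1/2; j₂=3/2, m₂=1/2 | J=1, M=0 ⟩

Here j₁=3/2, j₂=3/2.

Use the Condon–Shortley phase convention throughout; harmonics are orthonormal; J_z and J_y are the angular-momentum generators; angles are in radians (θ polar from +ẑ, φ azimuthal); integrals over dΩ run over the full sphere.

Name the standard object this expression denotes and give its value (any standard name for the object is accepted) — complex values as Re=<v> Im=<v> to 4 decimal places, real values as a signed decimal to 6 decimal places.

This is a Clebsch–Gordan (vector-coupling) coefficient.
√[3·2!1!1!/5! · 1!2!2!1!1!1!] = √(1/5)
  +(−1)^1/∏(1,1,1,1,0,0)! = -1  (running -1)
  +(−1)^2/∏(2,0,0,0,1,1)! = 1/2  (running -1/2)
⟨..|..⟩ = √(1/5)·(-1/2) = -0.223607

Clebsch–Gordan coefficient, −√(1/20) ≈ -0.223607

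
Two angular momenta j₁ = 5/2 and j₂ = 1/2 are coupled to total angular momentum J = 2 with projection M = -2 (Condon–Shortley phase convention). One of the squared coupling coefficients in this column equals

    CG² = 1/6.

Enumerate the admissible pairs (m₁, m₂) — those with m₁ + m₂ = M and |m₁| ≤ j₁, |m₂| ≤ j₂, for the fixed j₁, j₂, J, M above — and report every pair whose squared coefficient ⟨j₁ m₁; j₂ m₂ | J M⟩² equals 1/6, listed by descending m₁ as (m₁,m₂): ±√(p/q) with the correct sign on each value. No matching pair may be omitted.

Admissible pairs with m₁+m₂ = M = -2: (-5/2,1/2), (-3/2,-1/2)
  (m₁,m₂)=(-3/2,-1/2): CG² = 1/6, CG = +√(1/6)   ← matches the target
  (m₁,m₂)=(-5/2,1/2): CG² = 5/6, CG = −√(5/6)
Pairs with CG² = 1/6: (-3/2,-1/2): +√(1/6)

(-3/2,-1/2): +√(1/6)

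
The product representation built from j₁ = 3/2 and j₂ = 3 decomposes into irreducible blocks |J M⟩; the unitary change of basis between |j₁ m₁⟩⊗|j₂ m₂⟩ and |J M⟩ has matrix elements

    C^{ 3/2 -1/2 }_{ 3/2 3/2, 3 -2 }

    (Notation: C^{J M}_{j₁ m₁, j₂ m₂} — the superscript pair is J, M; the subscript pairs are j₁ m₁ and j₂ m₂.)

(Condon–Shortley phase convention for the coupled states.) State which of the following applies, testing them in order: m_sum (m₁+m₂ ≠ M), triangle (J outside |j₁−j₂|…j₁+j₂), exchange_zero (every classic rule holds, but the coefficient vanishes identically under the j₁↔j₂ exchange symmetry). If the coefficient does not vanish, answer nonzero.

m-sum: m₁+m₂ = 3/2+(-2) = -1/2, M = -1/2  ✓
triangle: |j₁−j₂| = 3/2 ≤ J = 3/2 ≤ j₁+j₂ = 9/2  ✓
exchange: j₁≠j₂ or m₁≠m₂ — the exchange symmetry imposes no constraint here
value check: CG = +√(2/7) = +0.534522 ≠ 0

nonzero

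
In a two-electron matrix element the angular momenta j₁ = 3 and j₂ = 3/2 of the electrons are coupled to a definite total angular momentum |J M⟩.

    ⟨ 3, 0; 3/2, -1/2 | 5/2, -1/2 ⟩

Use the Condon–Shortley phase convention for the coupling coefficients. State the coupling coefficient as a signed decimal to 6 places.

-0.414039  (= −√(6/35))

j₁+j₂−J=2  J+j₁−j₂=4  J−j₁+j₂=1  j₁+j₂+J+1=8
(j₁±m₁, j₂±m₂, J±M) = (3,3,1,2,2,3)
P² = 216/35
sum k=0..1:
  [0] +1/12 = 1/12
  [1] −1/4 = -1/4
S = -1/6
C² = P²·S² = 6/35 ; C = -0.414039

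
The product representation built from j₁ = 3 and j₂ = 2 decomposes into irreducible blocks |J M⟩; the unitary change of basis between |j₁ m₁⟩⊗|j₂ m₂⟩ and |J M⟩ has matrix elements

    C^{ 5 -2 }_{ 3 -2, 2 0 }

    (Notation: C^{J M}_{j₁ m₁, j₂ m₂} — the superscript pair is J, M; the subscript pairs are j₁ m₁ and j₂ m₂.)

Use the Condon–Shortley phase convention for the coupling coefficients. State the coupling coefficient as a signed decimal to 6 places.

j₁+j₂−J=0  J+j₁−j₂=6  J−j₁+j₂=4  j₁+j₂+J+1=11
(j₁±m₁, j₂±m₂, J±M) = (1,5,2,2,3,7)
P² = 69120
sum k=0..0:
  [0] +1/480 = 1/480
S = 1/480
C² = P²·S² = 3/10 ; C = +0.547723

+0.547723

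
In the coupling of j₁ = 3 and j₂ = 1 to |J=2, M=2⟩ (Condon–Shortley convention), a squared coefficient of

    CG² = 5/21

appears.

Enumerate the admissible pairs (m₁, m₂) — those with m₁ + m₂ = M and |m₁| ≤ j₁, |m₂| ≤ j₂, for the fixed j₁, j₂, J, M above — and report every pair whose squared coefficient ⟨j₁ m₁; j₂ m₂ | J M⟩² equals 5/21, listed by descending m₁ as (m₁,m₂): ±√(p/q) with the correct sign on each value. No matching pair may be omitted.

Admissible pairs with m₁+m₂ = M = 2: (1,1), (2,0), (3,-1)
  (m₁,m₂)=(3,-1): CG² = 5/7, CG = +√(5/7)
  (m₁,m₂)=(2,0): CG² = 5/21, CG = −√(5/21)   ← matches the target
  (m₁,m₂)=(1,1): CG² = 1/21, CG = +√(1/21)
Pairs with CG² = 5/21: (2,0): −√(5/21)

(2,0): −√(5/21)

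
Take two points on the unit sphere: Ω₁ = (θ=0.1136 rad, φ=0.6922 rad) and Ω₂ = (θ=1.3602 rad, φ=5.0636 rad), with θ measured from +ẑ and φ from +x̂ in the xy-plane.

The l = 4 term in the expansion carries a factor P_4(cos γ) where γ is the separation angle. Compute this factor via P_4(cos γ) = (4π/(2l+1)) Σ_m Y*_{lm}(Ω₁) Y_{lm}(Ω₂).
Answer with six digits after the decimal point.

0.269535

Term-by-term m-sum for l=4 (normalisation 4π/9 = 1.396263):
  term(m=-4) = (0.000006, 0.000029)   from Y*(Ω₁)=(-0.000068, 0.000027), Y(Ω₂)=(0.066853, -0.399141)
  term(m=-3) = (0.000378, -0.000231)   from Y*(Ω₁)=(-0.000878, 0.001585), Y(Ω₂)=(-0.212692, -0.120979)
  term(m=-2) = (0.004379, 0.003556)   from Y*(Ω₁)=(0.004708, 0.024964), Y(Ω₂)=(0.169485, -0.143458)
  term(m=-1) = (0.018153, -0.051156)   from Y*(Ω₁)=(0.160384, 0.132965), Y(Ω₂)=(-0.089638, -0.244644)
  term(m=+0) = (0.147208, 0.000000)   from Y*(Ω₁)=(0.792524, -0.000000), Y(Ω₂)=(0.185745, 0.000000)
  term(m=+1) = (0.018153, 0.051156)   from Y*(Ω₁)=(-0.160384, 0.132965), Y(Ω₂)=(0.089638, -0.244644)
  term(m=+2) = (0.004379, -0.003556)   from Y*(Ω₁)=(0.004708, -0.024964), Y(Ω₂)=(0.169485, 0.143458)
  term(m=+3) = (0.000378, 0.000231)   from Y*(Ω₁)=(0.000878, 0.001585), Y(Ω₂)=(0.212692, -0.120979)
  term(m=+4) = (0.000006, -0.000029)   from Y*(Ω₁)=(-0.000068, -0.000027), Y(Ω₂)=(0.066853, 0.399141)
Σ over m = (0.193040, -0.000000); ×(4π/9) → (0.269535, -0.000000). Real part: 0.269535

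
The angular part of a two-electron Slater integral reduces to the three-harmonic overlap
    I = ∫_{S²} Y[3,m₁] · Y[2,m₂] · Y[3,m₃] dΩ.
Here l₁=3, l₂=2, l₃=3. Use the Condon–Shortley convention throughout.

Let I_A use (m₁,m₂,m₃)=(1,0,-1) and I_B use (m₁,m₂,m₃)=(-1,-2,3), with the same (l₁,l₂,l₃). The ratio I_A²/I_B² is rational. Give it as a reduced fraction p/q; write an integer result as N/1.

9/10

l's match ⇒ only the (l;m) 3-j factors differ between A and B.
A: triangle coeff Δ(3,2,3) = 1/3780; Σ_t [0,2]: t=0:+1/16 t=1:−1/6 t=2:+1/96 = -3/32; (3j)²=3/140 [(3 2 3; 1 0 -1)], sign=-1
B: triangle coeff Δ(3,2,3) = 1/3780; Σ_t [0,0]: t=0:+1/96 = 1/96; (3j)²=1/42 [(3 2 3; -1 -2 3)], sign=+1
I_A²/I_B² = (3/140)/(1/42) = 9/10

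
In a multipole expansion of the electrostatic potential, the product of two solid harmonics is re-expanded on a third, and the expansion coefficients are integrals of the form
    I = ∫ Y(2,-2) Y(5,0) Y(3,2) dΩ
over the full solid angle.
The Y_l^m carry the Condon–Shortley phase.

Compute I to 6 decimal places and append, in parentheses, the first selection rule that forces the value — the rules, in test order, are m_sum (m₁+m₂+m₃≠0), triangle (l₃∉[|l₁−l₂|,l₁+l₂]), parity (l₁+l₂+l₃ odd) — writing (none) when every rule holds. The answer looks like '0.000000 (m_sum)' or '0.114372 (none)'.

0.053579 (none)

Rules hold: Σm=0, L=10 even, 3≤3≤7.
N = 5·11·7 = 385
Δ = 4!·0!·6!/11! = 1/2310
Racah Σ t=2..2: t=2:+1/144 = 1/144
⇒ 3j(2 5 3; 0 0 0)² = 10/231, sgn -1
Racah Σ t=4..4: t=4:+1/2880 = 1/2880
⇒ 3j(2 5 3; -2 0 2)² = 1/462, sgn -1
4πI² = N·(3j₀)²·(3jₘ)² = 25/693
I = +1·√(0.036075/4π) = 0.05357948
No selection rule forces the value: the integral is nonzero (none).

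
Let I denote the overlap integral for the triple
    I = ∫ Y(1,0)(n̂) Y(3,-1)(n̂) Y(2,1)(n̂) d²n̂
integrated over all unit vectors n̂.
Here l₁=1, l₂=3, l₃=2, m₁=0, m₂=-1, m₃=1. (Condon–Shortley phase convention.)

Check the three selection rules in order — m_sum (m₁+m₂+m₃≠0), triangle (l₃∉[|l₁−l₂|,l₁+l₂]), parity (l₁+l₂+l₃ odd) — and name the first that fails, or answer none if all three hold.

m₁+m₂+m₃ = 0 − 1 + 1 = 0  ✓
triangle: |1−3|=2 ≤ l₃=2 ≤ 1+3=4  ✓
parity: l₁+l₂+l₃ = 6 is even  ✓

none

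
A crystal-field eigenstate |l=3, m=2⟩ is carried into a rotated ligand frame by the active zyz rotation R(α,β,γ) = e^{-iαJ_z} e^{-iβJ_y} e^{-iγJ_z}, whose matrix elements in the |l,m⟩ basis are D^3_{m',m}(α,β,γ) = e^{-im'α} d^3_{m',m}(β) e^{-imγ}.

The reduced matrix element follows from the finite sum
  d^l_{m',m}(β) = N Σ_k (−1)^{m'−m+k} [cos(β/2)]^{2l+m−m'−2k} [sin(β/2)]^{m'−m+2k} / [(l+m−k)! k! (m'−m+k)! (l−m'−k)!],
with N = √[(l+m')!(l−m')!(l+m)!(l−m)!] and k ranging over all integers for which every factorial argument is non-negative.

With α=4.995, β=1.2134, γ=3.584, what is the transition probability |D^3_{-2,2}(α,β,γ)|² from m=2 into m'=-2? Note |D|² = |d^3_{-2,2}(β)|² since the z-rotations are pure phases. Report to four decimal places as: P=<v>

First d^3_{-2,2}(β=1.2134), then the phase factors e^{-i(-2)α} and e^{-i(2)γ}:
With c≡cos(β/2)=0.821534 and s≡sin(β/2)=0.570160, N=[1·120·120·1]^{1/2}=120.000000
The bounds max(0,m−m')=4 and min(l+m,l−m')=5 give 2 terms
  k=4: (−1)^0·120.0000/(24)·0.8215^2·0.5702^4 = +0.356621
  k=5: (−1)^1·120.0000/(120)·0.8215^0·0.5702^6 = -0.034354
d^3_{-2,2}(1.2134) = +0.356621 -0.034354 = +0.322267
|D^3_{-2,2}|² = |d^3_{-2,2}(β)|² = (+0.322267)² = 0.103856 (the z-rotation phases have unit modulus)

P=0.1039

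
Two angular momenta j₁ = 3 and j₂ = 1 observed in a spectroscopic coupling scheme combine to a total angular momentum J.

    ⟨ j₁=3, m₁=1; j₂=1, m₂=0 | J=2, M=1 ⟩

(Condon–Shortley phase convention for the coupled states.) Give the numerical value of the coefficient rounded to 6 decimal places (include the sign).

−√(8/21) ≈ -0.617213

j₁+j₂−J=2  J+j₁−j₂=4  J−j₁+j₂=0  j₁+j₂+J+1=7
(j₁±m₁, j₂±m₂, J±M) = (4,2,1,1,3,1)
P² = 96/7
sum k=1..1:
  [1] −1/6 = -1/6
S = -1/6
C² = P²·S² = 8/21 ; C = -0.617213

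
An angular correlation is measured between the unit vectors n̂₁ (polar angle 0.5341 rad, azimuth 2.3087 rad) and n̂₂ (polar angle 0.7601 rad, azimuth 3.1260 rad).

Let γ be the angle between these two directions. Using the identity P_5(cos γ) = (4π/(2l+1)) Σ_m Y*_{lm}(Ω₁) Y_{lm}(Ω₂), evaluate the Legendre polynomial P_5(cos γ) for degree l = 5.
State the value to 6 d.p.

-0.232768

Summing Y*_{l m}(θ₁,φ₁)·Y_{l m}(θ₂,φ₂) over m ∈ [−5, 5]; prefactor 4π/(2·5+1) = 1.142397:
  [-5]  conj(Y_{5,-5})(Ω₁) = +0.008266-0.013545i ; Y_{5,-5}(Ω₂) = -0.071845-0.005613i ; Δ = -0.000670+0.000927i
  [-4]  conj(Y_{5,-4})(Ω₁) = -0.083315+0.016021i ; Y_{5,-4}(Ω₂) = +0.239252+0.014942i ; Δ = -0.020173+0.002588i
  [-3]  conj(Y_{5,-3})(Ω₁) = +0.207021+0.155076i ; Y_{5,-3}(Ω₂) = -0.421312-0.019723i ; Δ = -0.084162-0.069418i
  [-2]  conj(Y_{5,-2})(Ω₁) = -0.043834-0.460078i ; Y_{5,-2}(Ω₂) = +0.335620+0.010470i ; Δ = -0.009895-0.154870i
  [-1]  conj(Y_{5,-1})(Ω₁) = -0.236281+0.259863i ; Y_{5,-1}(Ω₂) = +0.123464+0.001925i ; Δ = -0.029673+0.031629i
  [+0]  conj(Y_{5,0})(Ω₁) = -0.229648-0.000000i ; Y_{5,0}(Ω₂) = -0.371827+0.000000i ; Δ = +0.085389+0.000000i
  [+1]  conj(Y_{5,1})(Ω₁) = +0.236281+0.259863i ; Y_{5,1}(Ω₂) = -0.123464+0.001925i ; Δ = -0.029673-0.031629i
  [+2]  conj(Y_{5,2})(Ω₁) = -0.043834+0.460078i ; Y_{5,2}(Ω₂) = +0.335620-0.010470i ; Δ = -0.009895+0.154870i
  [+3]  conj(Y_{5,3})(Ω₁) = -0.207021+0.155076i ; Y_{5,3}(Ω₂) = +0.421312-0.019723i ; Δ = -0.084162+0.069418i
  [+4]  conj(Y_{5,4})(Ω₁) = -0.083315-0.016021i ; Y_{5,4}(Ω₂) = +0.239252-0.014942i ; Δ = -0.020173-0.002588i
  [+5]  conj(Y_{5,5})(Ω₁) = -0.008266-0.013545i ; Y_{5,5}(Ω₂) = +0.071845-0.005613i ; Δ = -0.000670-0.000927i
Σ over m = -0.203754-0.000000i; ×(4π/11) → -0.232768-0.000000i. Real part: -0.232768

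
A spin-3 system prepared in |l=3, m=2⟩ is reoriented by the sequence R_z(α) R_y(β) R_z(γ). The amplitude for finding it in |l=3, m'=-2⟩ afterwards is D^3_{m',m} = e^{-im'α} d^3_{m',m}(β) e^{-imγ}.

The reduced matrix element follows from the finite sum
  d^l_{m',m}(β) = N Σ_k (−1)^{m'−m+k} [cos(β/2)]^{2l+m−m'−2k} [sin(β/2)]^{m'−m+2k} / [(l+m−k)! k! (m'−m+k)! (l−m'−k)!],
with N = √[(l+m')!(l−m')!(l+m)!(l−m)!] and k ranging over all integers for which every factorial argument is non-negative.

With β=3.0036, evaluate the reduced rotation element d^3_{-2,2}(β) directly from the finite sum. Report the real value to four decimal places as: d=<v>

d=-0.9623

d^3_{-2,2}(β=3.0036) via the finite sum:
c=cos(3.003600/2)=0.068942, s=sin(3.003600/2)=0.997621; N=√[1·120·120·1]=120.000000
Admissible k: 4..5 (factorial args all ≥0)
  k=4: (−1)^0·120.0000/(24)·0.0689^2·0.9976^4 = +0.023539
  k=5: (−1)^1·120.0000/(120)·0.0689^0·0.9976^6 = -0.985809
d^3_{-2,2}(3.0036) = +0.023539 -0.985809 = -0.962269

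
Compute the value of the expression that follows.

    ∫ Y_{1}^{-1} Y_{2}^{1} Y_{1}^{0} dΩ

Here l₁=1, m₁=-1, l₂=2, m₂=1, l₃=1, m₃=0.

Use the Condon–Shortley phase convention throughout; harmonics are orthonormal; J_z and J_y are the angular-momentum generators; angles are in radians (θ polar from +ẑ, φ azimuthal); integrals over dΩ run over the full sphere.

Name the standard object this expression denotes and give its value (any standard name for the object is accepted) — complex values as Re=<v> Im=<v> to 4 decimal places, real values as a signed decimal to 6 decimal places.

Gaunt coefficient, -0.218510

This is a Gaunt coefficient — the integral of a triple product of spherical harmonics over the sphere.
Rules hold: Σm=0, L=4 even, 1≤1≤3.
N = 3·5·3 = 45
Δ = 2!·0!·2!/5! = 1/30
Racah Σ t=1..1: t=1:−1/1 = -1/1
⇒ 3j(1 2 1; 0 0 0)² = 2/15, sgn +1
Racah Σ t=2..2: t=2:+1/2 = 1/2
⇒ 3j(1 2 1; -1 1 0)² = 1/10, sgn -1
4πI² = N·(3j₀)²·(3jₘ)² = 3/5
I = -1·√(0.6/4π) = -0.21850969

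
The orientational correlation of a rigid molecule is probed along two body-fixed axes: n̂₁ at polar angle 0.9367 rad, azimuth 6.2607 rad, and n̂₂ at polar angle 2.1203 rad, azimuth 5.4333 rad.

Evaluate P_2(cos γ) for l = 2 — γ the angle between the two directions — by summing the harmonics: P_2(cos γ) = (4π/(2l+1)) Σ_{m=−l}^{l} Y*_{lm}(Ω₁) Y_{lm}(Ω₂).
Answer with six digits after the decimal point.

-0.463708

Addition theorem: P_2(cos γ) = (4π/5) Σ_m Y*_{lm}(Ω₁) Y_{lm}(Ω₂), m = −2…2:
  [-2]  conj(Y_{2,-2})(Ω₁) = (0.250440, -0.011270) ; Y_{2,-2}(Ω₂) = (-0.036130, 0.278581) ; Δ = (-0.005909, 0.070175)
  [-1]  conj(Y_{2,-1})(Ω₁) = (0.368630, -0.008290) ; Y_{2,-1}(Ω₂) = (-0.227114, -0.258472) ; Δ = (-0.085864, -0.093398)
  [+0]  conj(Y_{2,0})(Ω₁) = (0.016713, -0.000000) ; Y_{2,0}(Ω₂) = (-0.057313, 0.000000) ; Δ = (-0.000958, 0.000000)
  [+1]  conj(Y_{2,1})(Ω₁) = (-0.368630, -0.008290) ; Y_{2,1}(Ω₂) = (0.227114, -0.258472) ; Δ = (-0.085864, 0.093398)
  [+2]  conj(Y_{2,2})(Ω₁) = (0.250440, 0.011270) ; Y_{2,2}(Ω₂) = (-0.036130, -0.278581) ; Δ = (-0.005909, -0.070175)
Σ over m = (-0.184503, 0.000000); ×(4π/5) → (-0.463708, 0.000000). Real part: -0.463708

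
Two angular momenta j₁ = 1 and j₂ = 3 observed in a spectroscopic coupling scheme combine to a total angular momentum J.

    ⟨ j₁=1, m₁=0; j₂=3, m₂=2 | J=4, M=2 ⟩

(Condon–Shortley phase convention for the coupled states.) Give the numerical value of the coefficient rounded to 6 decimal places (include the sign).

+√(3/7) = +0.654654

√[9·0!2!6!/9! · 1!1!5!1!6!2!] = √(43200/7)
  +(−1)^0/∏(0,0,1,5,1,1)! = 1/120  (running 1/120)
⟨..|..⟩ = √(43200/7)·(1/120) = +0.654654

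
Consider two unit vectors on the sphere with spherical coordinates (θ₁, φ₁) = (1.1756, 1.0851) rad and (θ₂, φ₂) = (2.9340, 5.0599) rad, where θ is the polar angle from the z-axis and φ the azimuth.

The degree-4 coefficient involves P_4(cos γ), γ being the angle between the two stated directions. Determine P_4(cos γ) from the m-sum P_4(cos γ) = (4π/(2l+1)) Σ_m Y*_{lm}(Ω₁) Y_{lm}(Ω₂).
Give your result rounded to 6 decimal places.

-0.296261

Summing Y*_{l m}(θ₁,φ₁)·Y_{l m}(θ₂,φ₂) over m ∈ [−4, 4]; prefactor 4π/(2·4+1) = 1.396263:
  m=-4: Y*=-0.11670 - 0.29911j  Y=0.00014 - 0.00079j  product -0.00025 + 0.00005j
  m=-3: Y*=-0.37637 - 0.04298j  Y=0.00926 + 0.00540j  product -0.00325 - 0.00243j
  m=-2: Y*=-0.00603 + 0.00883j  Y=-0.06224 + 0.05190j  product -0.00008 - 0.00086j
  m=-1: Y*=-0.15400 - 0.29173j  Y=-0.12031 - 0.33216j  product -0.07837 + 0.08625j
  m=+0: Y*=-0.07168 + 0.00000j  Y=0.67322 + 0.00000j  product -0.04826 + 0.00000j
  m=+1: Y*=0.15400 - 0.29173j  Y=0.12031 - 0.33216j  product -0.07837 - 0.08625j
  m=+2: Y*=-0.00603 - 0.00883j  Y=-0.06224 - 0.05190j  product -0.00008 + 0.00086j
  m=+3: Y*=0.37637 - 0.04298j  Y=-0.00926 + 0.00540j  product -0.00325 + 0.00243j
  m=+4: Y*=-0.11670 + 0.29911j  Y=0.00014 + 0.00079j  product -0.00025 - 0.00005j
Accumulated sum -0.21218 - 0.00000j; after 4π/(2l+1) scaling, -0.29626 - 0.00000j ⇒ P_4 = -0.296261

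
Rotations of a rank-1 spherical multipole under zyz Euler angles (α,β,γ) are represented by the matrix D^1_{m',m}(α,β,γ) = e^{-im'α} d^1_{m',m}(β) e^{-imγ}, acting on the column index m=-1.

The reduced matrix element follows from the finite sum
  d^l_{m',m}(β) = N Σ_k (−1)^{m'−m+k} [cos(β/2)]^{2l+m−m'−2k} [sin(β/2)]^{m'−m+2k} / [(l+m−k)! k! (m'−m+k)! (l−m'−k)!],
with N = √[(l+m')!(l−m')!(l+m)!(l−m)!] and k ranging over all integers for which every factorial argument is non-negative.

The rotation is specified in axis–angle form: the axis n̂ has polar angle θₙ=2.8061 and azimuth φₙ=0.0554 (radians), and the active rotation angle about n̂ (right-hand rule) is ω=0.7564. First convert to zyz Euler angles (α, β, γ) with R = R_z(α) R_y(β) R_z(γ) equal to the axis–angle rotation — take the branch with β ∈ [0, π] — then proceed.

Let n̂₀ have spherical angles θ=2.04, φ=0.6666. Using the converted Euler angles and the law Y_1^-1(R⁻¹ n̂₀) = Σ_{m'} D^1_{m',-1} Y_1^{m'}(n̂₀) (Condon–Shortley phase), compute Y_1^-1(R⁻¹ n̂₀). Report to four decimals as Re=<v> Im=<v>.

Axis–angle → zyz. n̂ = (sinθₙcosφₙ, sinθₙsinφₙ, cosθₙ) = (+0.328729, +0.018230, -0.944248), ω = 0.7564.
R = I cosω + sinω [n̂]ₓ + (1−cosω) n̂n̂ᵀ gives
  R = [+0.756779, +0.649679, -0.072132; -0.646411, +0.727402, -0.230303; -0.097155, +0.220915, +0.970442]
β = atan2(√(R₁₃²+R₂₃²), R₃₃) = 0.243741; α = atan2(R₂₃, R₁₃) mod 2π = 4.408865; γ = atan2(R₃₂, −R₃₁) mod 2π = 1.156472
Need the full column D^1_{m',-1} for m'=−1..1 at α=4.4089, β=0.2437, γ=1.1565.
cos(β/2)=0.992583, sin(β/2)=0.121569
d^1_{-1,-1}: single k=0 term ⇒ +0.985221;  D = +0.742091-0.648045i
d^1_{0,-1}: single k=0 term ⇒ -0.170650;  D = -0.068699-0.156211i
d^1_{1,-1}: single k=0 term ⇒ +0.014779;  D = -0.014688+0.001634i
Y_1^{m'}(θ=2.04,φ=0.6666) and Σ D·Y over m':
  (+0.7421-0.6480i)·(+0.2422-0.1905i)  (-0.0687-0.1562i)·(-0.2209+0.0000i)  (-0.0147+0.0016i)·(-0.2422-0.1905i)
Y_1^-1(R⁻¹ n̂) = +0.075295-0.261430i

Re=0.0753 Im=-0.2614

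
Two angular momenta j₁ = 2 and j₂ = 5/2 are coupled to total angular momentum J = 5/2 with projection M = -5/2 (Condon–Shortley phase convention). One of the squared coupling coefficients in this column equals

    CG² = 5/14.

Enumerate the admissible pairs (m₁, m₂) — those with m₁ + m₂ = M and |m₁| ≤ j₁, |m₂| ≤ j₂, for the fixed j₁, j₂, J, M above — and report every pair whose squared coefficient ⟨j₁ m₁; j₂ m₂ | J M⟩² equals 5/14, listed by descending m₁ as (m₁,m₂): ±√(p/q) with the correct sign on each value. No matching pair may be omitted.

(0,-5/2): +√(5/14)

Admissible pairs with m₁+m₂ = M = -5/2: (-2,-1/2), (-1,-3/2), (0,-5/2)
  (m₁,m₂)=(0,-5/2): CG² = 5/14, CG = +√(5/14)   ← matches the target
  (m₁,m₂)=(-1,-3/2): CG² = 3/7, CG = −√(3/7)
  (m₁,m₂)=(-2,-1/2): CG² = 3/14, CG = +√(3/14)
Pairs with CG² = 5/14: (0,-5/2): +√(5/14)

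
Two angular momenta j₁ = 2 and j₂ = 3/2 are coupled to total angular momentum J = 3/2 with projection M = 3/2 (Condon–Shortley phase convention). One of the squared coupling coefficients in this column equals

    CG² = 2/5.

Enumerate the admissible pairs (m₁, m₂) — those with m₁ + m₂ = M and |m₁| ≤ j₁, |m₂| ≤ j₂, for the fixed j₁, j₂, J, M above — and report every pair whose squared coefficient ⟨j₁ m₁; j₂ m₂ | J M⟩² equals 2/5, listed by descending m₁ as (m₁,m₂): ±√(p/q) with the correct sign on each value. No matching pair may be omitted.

(2,-1/2): +√(2/5); (1,1/2): −√(2/5)

Admissible pairs with m₁+m₂ = M = 3/2: (0,3/2), (1,1/2), (2,-1/2)
  (m₁,m₂)=(2,-1/2): CG² = 2/5, CG = +√(2/5)   ← matches the target
  (m₁,m₂)=(1,1/2): CG² = 2/5, CG = −√(2/5)   ← matches the target
  (m₁,m₂)=(0,3/2): CG² = 1/5, CG = +√(1/5)
Pairs with CG² = 2/5: (2,-1/2): +√(2/5); (1,1/2): −√(2/5)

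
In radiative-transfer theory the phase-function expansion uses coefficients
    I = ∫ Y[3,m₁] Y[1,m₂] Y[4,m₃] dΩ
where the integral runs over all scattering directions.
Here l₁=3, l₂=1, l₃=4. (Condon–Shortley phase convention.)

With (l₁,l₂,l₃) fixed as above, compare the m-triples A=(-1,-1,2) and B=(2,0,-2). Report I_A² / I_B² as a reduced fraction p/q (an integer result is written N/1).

5/4

Same 3,1,4: normalisation and zero-m 3j drop out of the ratio.
A: Δ: 0! 6! 2! / 9! → 1/252; sum: t=0:+1/96 = 1/96; 3j²(3 1 4; -1 -1 2) = Δ·Π!·Σ² = 5/84  (sign +1)
B: Δ: 0! 6! 2! / 9! → 1/252; sum: t=0:+1/120 = 1/120; 3j²(3 1 4; 2 0 -2) = Δ·Π!·Σ² = 1/21  (sign +1)
I_A²/I_B² = (5/84)/(1/21) = 5/4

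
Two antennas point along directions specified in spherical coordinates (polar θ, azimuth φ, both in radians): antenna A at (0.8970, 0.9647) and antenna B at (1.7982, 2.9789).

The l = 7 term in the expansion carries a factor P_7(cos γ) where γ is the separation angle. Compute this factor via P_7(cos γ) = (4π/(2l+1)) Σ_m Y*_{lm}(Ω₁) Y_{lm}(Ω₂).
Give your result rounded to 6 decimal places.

Summing Y*_{l m}(θ₁,φ₁)·Y_{l m}(θ₂,φ₂) over m ∈ [−7, 7]; prefactor 4π/(2·7+1) = 0.837758:
  [-7]  conj(Y_{7,-7})(Ω₁) = 0.07935 + 0.04028j ; Y_{7,-7}(Ω₂) = -0.17440 - 0.37833j ; Δ = 0.00140 - 0.03705j
  [-6]  conj(Y_{7,-6})(Ω₁) = 0.23395 - 0.12629j ; Y_{7,-6}(Ω₂) = -0.20207 - 0.29879j ; Δ = -0.08501 - 0.04438j
  [-5]  conj(Y_{7,-5})(Ω₁) = 0.04815 - 0.43160j ; Y_{7,-5}(Ω₂) = 0.07506 + 0.07940j ; Δ = 0.03788 - 0.02857j
  [-4]  conj(Y_{7,-4})(Ω₁) = -0.26526 - 0.23135j ; Y_{7,-4}(Ω₂) = 0.27742 + 0.21123j ; Δ = -0.02472 - 0.12021j
  [-3]  conj(Y_{7,-3})(Ω₁) = 0.05224 - 0.01320j ; Y_{7,-3}(Ω₂) = -0.00134 - 0.00071j ; Δ = -0.00008 - 0.00002j
  [-2]  conj(Y_{7,-2})(Ω₁) = 0.12869 - 0.34336j ; Y_{7,-2}(Ω₂) = -0.31021 - 0.10466j ; Δ = -0.07586 + 0.09304j
  [-1]  conj(Y_{7,-1})(Ω₁) = -0.06125 - 0.08837j ; Y_{7,-1}(Ω₂) = -0.03925 - 0.00644j ; Δ = 0.00183 + 0.00386j
  [+0]  conj(Y_{7,0})(Ω₁) = 0.33713 + 0.00000j ; Y_{7,0}(Ω₂) = 0.31903 + 0.00000j ; Δ = 0.10755 + 0.00000j
  [+1]  conj(Y_{7,1})(Ω₁) = 0.06125 - 0.08837j ; Y_{7,1}(Ω₂) = 0.03925 - 0.00644j ; Δ = 0.00183 - 0.00386j
  [+2]  conj(Y_{7,2})(Ω₁) = 0.12869 + 0.34336j ; Y_{7,2}(Ω₂) = -0.31021 + 0.10466j ; Δ = -0.07586 - 0.09304j
  [+3]  conj(Y_{7,3})(Ω₁) = -0.05224 - 0.01320j ; Y_{7,3}(Ω₂) = 0.00134 - 0.00071j ; Δ = -0.00008 + 0.00002j
  [+4]  conj(Y_{7,4})(Ω₁) = -0.26526 + 0.23135j ; Y_{7,4}(Ω₂) = 0.27742 - 0.21123j ; Δ = -0.02472 + 0.12021j
  [+5]  conj(Y_{7,5})(Ω₁) = -0.04815 - 0.43160j ; Y_{7,5}(Ω₂) = -0.07506 + 0.07940j ; Δ = 0.03788 + 0.02857j
  [+6]  conj(Y_{7,6})(Ω₁) = 0.23395 + 0.12629j ; Y_{7,6}(Ω₂) = -0.20207 + 0.29879j ; Δ = -0.08501 + 0.04438j
  [+7]  conj(Y_{7,7})(Ω₁) = -0.07935 + 0.04028j ; Y_{7,7}(Ω₂) = 0.17440 - 0.37833j ; Δ = 0.00140 + 0.03705j
Accumulated sum -0.18155 + 0.00000j; after 4π/(2l+1) scaling, -0.15209 + 0.00000j ⇒ P_7 = -0.152092

-0.152092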